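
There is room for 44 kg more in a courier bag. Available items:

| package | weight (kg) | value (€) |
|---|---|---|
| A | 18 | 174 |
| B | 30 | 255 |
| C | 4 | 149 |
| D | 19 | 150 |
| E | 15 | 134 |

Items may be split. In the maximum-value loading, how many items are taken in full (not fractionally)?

Ratios (sorted): C 37.25, A 9.67, E 8.93, B 8.50, D 7.89
take C (4 @ 149); take A (18 @ 174); take E (15 @ 134); take 7/30 of B → 59.50. Capacity used 44/44.
3 item(s) taken whole; one partial (take 7/30 of B).

3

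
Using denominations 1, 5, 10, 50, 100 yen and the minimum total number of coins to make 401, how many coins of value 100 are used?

4

401 − 4×100→1 − 1×1→0
Count of 100: 4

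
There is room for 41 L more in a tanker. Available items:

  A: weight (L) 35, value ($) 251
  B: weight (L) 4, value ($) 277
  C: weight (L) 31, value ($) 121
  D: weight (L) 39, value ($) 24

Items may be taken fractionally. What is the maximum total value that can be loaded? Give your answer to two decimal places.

Ratios (sorted): B 69.25, A 7.17, C 3.90, D 0.62
take B (4 @ 277); take A (35 @ 251); take 2/31 of C → 7.81. Capacity used 41/41.
Total value = 535.81

535.81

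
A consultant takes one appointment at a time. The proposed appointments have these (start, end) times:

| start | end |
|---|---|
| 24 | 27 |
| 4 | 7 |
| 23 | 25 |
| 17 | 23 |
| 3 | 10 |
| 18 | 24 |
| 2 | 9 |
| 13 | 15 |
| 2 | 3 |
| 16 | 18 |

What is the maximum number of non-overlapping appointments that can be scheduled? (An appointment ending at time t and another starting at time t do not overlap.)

6

Greedy by earliest finish: after sorting by end time, pick each interval compatible with the last pick.
By end time: (2,3), (4,7), (2,9), (3,10), (13,15), (16,18), (17,23), (18,24), (23,25), (24,27).
Pick (2,3); next start ≥ 3 → (4,7); next start ≥ 7 → (13,15); next start ≥ 15 → (16,18); next start ≥ 18 → (18,24); next start ≥ 24 → (24,27).
Selected 6 appointments.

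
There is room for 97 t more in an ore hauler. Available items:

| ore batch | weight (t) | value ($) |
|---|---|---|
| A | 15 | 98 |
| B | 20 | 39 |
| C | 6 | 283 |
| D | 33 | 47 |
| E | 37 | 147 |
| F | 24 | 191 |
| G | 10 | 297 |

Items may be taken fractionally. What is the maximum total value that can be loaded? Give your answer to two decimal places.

1025.75

Sort by value per unit weight and fill in that order.
Order: C (283/6=47.17) > G (297/10=29.70) > F (191/24=7.96) > A (98/15=6.53) > E (147/37=3.97) > B (39/20=1.95) > D (47/33=1.42)
Fill: take C (6 @ 283) → take G (10 @ 297) → take F (24 @ 191) → take A (15 @ 98) → take E (37 @ 147) → take 5/20 of B → 9.75; 97/97 used.
Total value = 1025.75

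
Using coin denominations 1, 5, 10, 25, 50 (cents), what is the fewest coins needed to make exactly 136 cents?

5

136 = 2×50 + 1×25 + 1×10 + 1×1
Total coins = 2 + 1 + 1 + 1 = 5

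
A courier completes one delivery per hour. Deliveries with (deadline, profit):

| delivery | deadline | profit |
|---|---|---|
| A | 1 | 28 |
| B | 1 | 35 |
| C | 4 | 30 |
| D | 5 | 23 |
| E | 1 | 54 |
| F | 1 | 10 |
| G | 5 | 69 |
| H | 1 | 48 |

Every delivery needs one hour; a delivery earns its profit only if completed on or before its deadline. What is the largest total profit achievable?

Take jobs in profit order; each goes to the latest open slot no later than its deadline.
By profit: G(d5,69), E(d1,54), H(d1,48), B(d1,35), C(d4,30), A(d1,28), D(d5,23), F(d1,10)
G→slot 5; E→slot 1; H skipped; B skipped; C→slot 4; A skipped; D→slot 3; F skipped.
Profit = 54 + 23 + 30 + 69 = 176

176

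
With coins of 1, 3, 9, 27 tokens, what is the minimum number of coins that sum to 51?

5

51 − 1×27→24 − 2×9→6 − 2×3→0
Total coins = 1 + 2 + 2 = 5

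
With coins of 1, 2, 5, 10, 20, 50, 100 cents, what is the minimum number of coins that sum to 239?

7

239 = 2×100 + 1×20 + 1×10 + 1×5 + 2×2
Total coins = 2 + 1 + 1 + 1 + 2 = 7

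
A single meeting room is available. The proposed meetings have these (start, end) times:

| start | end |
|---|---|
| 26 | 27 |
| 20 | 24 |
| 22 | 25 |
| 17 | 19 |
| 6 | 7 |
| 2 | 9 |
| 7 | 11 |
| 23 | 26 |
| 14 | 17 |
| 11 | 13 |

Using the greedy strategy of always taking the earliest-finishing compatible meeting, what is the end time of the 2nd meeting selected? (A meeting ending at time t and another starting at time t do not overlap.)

11

Sort by end time and greedily take each interval whose start is ≥ the last chosen end.
By end time: (6,7), (2,9), (7,11), (11,13), (14,17), (17,19), (20,24), (22,25), (23,26), (26,27).
Pick (6,7); next start ≥ 7 → (7,11); next start ≥ 11 → (11,13); next start ≥ 13 → (14,17); next start ≥ 17 → (17,19); next start ≥ 19 → (20,24); next start ≥ 24 → (26,27).
Selected: (6,7) (7,11) (11,13) (14,17) (17,19) (20,24) (26,27)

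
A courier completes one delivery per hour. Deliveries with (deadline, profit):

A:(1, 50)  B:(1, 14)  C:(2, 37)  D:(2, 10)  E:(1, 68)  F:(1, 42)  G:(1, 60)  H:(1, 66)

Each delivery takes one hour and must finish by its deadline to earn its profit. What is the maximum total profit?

Take jobs in profit order; each goes to the latest open slot no later than its deadline.
By profit: E(d1,68), H(d1,66), G(d1,60), A(d1,50), F(d1,42), C(d2,37), B(d1,14), D(d2,10)
E→slot 1; H skipped; G skipped; A skipped; F skipped; C→slot 2; B skipped; D skipped.
Profit = 68 + 37 = 105

105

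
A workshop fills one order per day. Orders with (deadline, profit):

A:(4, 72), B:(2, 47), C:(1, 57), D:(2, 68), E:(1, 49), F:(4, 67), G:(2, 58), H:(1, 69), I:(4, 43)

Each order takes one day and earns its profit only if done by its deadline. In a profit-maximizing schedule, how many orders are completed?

By profit: A(d4,72), H(d1,69), D(d2,68), F(d4,67), G(d2,58), C(d1,57), E(d1,49), B(d2,47), I(d4,43)
A→slot 4; H→slot 1; D→slot 2; F→slot 3; G skipped; C skipped; E skipped; B skipped; I skipped.
4 of 9 scheduled.

4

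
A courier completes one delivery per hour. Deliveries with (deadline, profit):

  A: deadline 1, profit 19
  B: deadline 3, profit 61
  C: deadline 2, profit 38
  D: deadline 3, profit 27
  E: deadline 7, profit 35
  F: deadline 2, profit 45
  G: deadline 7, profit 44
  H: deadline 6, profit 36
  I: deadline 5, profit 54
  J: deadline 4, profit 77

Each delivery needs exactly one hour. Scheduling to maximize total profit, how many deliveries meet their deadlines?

7

Sort by profit descending; place each in the latest free slot ≤ its deadline.
Profit order: J=77 B=61 I=54 F=45 G=44 C=38 H=36 E=35 D=27 A=19
Assign: J→slot 4, B→slot 3, I→slot 5, F→slot 2, G→slot 7, C→slot 1, H→slot 6, E skipped, D skipped, A skipped.
Slots: [1:C] [2:F] [3:B] [4:J] [5:I] [6:H] [7:G]
7 of 10 scheduled.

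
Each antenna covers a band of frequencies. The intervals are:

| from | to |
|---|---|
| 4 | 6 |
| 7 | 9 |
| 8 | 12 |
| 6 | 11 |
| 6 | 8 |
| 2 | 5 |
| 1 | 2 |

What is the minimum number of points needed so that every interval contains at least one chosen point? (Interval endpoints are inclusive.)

By right end: [1,2]  [2,5]  [4,6]  [6,8]  [7,9]  [6,11]  [8,12]
[1,2] uncovered → point at 2; [4,6] uncovered → point at 6; [7,9] uncovered → point at 9.
Points: 2, 6, 9 (3 total).

3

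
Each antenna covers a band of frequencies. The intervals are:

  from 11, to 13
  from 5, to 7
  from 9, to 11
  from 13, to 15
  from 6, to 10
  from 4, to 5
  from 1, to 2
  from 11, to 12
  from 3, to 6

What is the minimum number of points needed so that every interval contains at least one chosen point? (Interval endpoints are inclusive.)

5

Sorted: [1,2] [4,5] [3,6] [5,7] [6,10] [9,11] [11,12] [11,13] [13,15]
{[1,2]} hit by 2; {[4,5],[3,6],[5,7]} hit by 5; {[6,10],[9,11]} hit by 10; {[11,12],[11,13]} hit by 12; {[13,15]} hit by 15.
Points: 2, 5, 10, 12, 15 (5 total).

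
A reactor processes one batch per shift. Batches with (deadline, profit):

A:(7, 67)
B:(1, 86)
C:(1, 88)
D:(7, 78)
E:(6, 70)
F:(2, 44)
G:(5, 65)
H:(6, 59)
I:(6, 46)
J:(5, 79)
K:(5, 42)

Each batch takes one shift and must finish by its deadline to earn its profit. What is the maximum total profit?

506

Profit order: C=88 B=86 J=79 D=78 E=70 A=67 G=65 H=59 I=46 F=44 K=42
Assign: C→slot 1, B skipped, J→slot 5, D→slot 7, E→slot 6, A→slot 4, G→slot 3, H→slot 2, I skipped, F skipped, K skipped.
Slots: [1:C] [2:H] [3:G] [4:A] [5:J] [6:E] [7:D]
Profit = 88 + 59 + 65 + 67 + 79 + 70 + 78 = 506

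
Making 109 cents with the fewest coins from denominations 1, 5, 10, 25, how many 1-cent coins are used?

109 = 4×25 + 1×5 + 4×1
Count of 1: 4

4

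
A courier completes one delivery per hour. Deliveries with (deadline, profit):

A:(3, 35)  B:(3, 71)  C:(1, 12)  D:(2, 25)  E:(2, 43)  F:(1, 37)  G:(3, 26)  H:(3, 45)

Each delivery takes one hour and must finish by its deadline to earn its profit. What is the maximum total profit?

Profit order: B=71 H=45 E=43 F=37 A=35 G=26 D=25 C=12
Assign: B→slot 3, H→slot 2, E→slot 1, F skipped, A skipped, G skipped, D skipped, C skipped.
Slots: [1:E] [2:H] [3:B]
Profit = 43 + 45 + 71 = 159

159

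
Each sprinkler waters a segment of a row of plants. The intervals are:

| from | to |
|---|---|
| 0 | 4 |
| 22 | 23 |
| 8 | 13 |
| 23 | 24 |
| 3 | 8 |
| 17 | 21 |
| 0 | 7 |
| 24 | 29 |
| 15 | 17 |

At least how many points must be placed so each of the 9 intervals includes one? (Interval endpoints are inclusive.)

Sort by right endpoint; whenever an interval is uncovered, place a point at its right end.
By right end: [0,4]  [0,7]  [3,8]  [8,13]  [15,17]  [17,21]  [22,23]  [23,24]  [24,29]
[0,4] uncovered → point at 4; [8,13] uncovered → point at 13; [15,17] uncovered → point at 17; [22,23] uncovered → point at 23; [24,29] uncovered → point at 29.
Points: 4, 13, 17, 23, 29 (5 total).

5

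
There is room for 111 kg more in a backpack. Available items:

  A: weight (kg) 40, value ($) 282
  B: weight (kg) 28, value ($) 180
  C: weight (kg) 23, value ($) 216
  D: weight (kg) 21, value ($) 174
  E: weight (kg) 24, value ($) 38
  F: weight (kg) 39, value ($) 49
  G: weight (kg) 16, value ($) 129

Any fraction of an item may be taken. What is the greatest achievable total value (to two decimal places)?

Order: C (216/23=9.39) > D (174/21=8.29) > G (129/16=8.06) > A (282/40=7.05) > B (180/28=6.43) > E (38/24=1.58) > F (49/39=1.26)
Fill: take C (23 @ 216) → take D (21 @ 174) → take G (16 @ 129) → take A (40 @ 282) → take 11/28 of B → 70.71; 111/111 used.
Total value = 871.71

871.71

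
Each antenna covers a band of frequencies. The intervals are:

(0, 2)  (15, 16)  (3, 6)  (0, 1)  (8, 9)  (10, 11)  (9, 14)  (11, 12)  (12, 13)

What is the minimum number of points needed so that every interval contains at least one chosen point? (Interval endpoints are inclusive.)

By right end: [0,1]  [0,2]  [3,6]  [8,9]  [10,11]  [11,12]  [12,13]  [9,14]  [15,16]
[0,1] uncovered → point at 1; [3,6] uncovered → point at 6; [8,9] uncovered → point at 9; [10,11] uncovered → point at 11; [12,13] uncovered → point at 13; [15,16] uncovered → point at 16.
Points: 1, 6, 9, 11, 13, 16 (6 total).

6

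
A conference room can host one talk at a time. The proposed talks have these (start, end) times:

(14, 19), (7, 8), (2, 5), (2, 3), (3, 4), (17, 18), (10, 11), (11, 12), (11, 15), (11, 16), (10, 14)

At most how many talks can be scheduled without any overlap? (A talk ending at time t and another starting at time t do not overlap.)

6

Sort by end time and greedily take each interval whose start is ≥ the last chosen end.
By end time: (2,3), (3,4), (2,5), (7,8), (10,11), (11,12), (10,14), (11,15), (11,16), (17,18), (14,19).
Pick (2,3); next start ≥ 3 → (3,4); next start ≥ 4 → (7,8); next start ≥ 8 → (10,11); next start ≥ 11 → (11,12); next start ≥ 12 → (17,18).
Selected 6 talks.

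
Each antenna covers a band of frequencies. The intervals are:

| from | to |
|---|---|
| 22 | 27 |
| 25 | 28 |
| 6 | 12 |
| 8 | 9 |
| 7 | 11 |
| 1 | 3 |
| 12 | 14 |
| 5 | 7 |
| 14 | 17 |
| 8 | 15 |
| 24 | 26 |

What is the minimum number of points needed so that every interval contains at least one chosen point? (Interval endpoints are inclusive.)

5

Process intervals by earliest right end; each time one isn't hit yet, stab at its right endpoint.
Sorted: [1,3] [5,7] [8,9] [7,11] [6,12] [12,14] [8,15] [14,17] [24,26] [22,27] [25,28]
{[1,3]} hit by 3; {[5,7]} hit by 7; {[8,9],[7,11],[6,12]} hit by 9; {[12,14],[8,15],[14,17]} hit by 14; {[24,26],[22,27],[25,28]} hit by 26.
Points: 3, 7, 9, 14, 26 (5 total).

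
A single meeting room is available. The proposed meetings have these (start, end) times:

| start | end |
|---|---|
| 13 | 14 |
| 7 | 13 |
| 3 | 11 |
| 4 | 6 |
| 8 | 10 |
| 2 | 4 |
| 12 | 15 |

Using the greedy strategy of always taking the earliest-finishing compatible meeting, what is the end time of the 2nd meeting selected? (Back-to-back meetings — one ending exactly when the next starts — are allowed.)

Sort by end time and greedily take each interval whose start is ≥ the last chosen end.
Sorted by end: (2,4)  (4,6)  (8,10)  (3,11)  (7,13)  (13,14)  (12,15)
take (2,4); take (4,6); take (8,10); skip (7,13); take (13,14); skip (12,15).
Selected: (2,4) (4,6) (8,10) (13,14)

6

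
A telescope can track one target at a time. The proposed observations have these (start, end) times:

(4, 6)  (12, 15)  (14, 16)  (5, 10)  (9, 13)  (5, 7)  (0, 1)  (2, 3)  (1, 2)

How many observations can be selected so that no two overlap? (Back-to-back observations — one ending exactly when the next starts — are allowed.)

6

Sort by end time and greedily take each interval whose start is ≥ the last chosen end.
By end time: (0,1), (1,2), (2,3), (4,6), (5,7), (5,10), (9,13), (12,15), (14,16).
Pick (0,1); next start ≥ 1 → (1,2); next start ≥ 2 → (2,3); next start ≥ 3 → (4,6); next start ≥ 6 → (9,13); next start ≥ 13 → (14,16).
Selected 6 observations.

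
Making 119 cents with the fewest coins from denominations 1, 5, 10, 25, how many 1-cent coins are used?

119 = 4×25 + 1×10 + 1×5 + 4×1
Count of 1: 4

4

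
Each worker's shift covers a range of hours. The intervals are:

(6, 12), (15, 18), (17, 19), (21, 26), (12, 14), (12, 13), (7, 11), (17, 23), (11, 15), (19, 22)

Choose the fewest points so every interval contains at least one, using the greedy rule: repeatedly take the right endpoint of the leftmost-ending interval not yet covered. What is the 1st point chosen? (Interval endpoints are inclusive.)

11

Sort by right endpoint; whenever an interval is uncovered, place a point at its right end.
By right end: [7,11]  [6,12]  [12,13]  [12,14]  [11,15]  [15,18]  [17,19]  [19,22]  [17,23]  [21,26]
[7,11] uncovered → point at 11; [12,13] uncovered → point at 13; [15,18] uncovered → point at 18; [19,22] uncovered → point at 22.
Points: 11, 13, 18, 22 (4 total).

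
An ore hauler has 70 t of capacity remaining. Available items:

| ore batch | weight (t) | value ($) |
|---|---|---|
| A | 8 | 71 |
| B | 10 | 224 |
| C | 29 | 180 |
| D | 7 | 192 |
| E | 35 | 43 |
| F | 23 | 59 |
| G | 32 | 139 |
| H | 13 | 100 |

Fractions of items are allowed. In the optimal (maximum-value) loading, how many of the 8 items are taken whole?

Ratios (sorted): D 27.43, B 22.40, A 8.88, H 7.69, C 6.21, G 4.34, F 2.57, E 1.23
take D (7 @ 192); take B (10 @ 224); take A (8 @ 71); take H (13 @ 100); take C (29 @ 180); take 3/32 of G → 13.03. Capacity used 70/70.
5 item(s) taken whole; one partial (take 3/32 of G).

5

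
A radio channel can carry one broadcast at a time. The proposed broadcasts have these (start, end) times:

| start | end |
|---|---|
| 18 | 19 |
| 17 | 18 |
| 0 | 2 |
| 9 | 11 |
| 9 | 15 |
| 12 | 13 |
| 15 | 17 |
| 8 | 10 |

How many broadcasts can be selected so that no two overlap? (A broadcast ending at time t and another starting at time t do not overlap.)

Order by finish time; keep every interval that doesn't clash with the previous kept one.
By end time: (0,2), (8,10), (9,11), (12,13), (9,15), (15,17), (17,18), (18,19).
Pick (0,2); next start ≥ 2 → (8,10); next start ≥ 10 → (12,13); next start ≥ 13 → (15,17); next start ≥ 17 → (17,18); next start ≥ 18 → (18,19).
Selected 6 broadcasts.

6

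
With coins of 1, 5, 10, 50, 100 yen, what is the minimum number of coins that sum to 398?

12

398 − 3×100→98 − 1×50→48 − 4×10→8 − 1×5→3 − 3×1→0
Total coins = 3 + 1 + 4 + 1 + 3 = 12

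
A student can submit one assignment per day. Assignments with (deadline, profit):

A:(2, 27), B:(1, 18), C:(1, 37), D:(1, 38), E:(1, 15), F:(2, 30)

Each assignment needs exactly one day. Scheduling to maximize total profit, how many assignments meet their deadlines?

2

Sort by profit descending; place each in the latest free slot ≤ its deadline.
Profit order: D=38 C=37 F=30 A=27 B=18 E=15
Assign: D→slot 1, C skipped, F→slot 2, A skipped, B skipped, E skipped.
Slots: [1:D] [2:F]
2 of 6 scheduled.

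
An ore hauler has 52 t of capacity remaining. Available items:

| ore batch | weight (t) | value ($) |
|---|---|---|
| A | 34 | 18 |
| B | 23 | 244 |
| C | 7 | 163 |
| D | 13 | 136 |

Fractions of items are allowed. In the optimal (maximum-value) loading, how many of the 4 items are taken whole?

3

Greedy by value/weight ratio, highest first.
Order: C (163/7=23.29) > B (244/23=10.61) > D (136/13=10.46) > A (18/34=0.53)
Fill: take C (7 @ 163) → take B (23 @ 244) → take D (13 @ 136) → take 9/34 of A → 4.76; 52/52 used.
3 item(s) taken whole; one partial (take 9/34 of A).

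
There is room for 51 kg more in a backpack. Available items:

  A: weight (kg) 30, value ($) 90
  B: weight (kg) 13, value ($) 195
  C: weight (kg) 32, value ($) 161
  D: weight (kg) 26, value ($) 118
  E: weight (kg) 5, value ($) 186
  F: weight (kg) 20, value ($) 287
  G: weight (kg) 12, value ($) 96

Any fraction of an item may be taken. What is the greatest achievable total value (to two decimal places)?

769.03

Order: E (186/5=37.20) > B (195/13=15.00) > F (287/20=14.35) > G (96/12=8.00) > C (161/32=5.03) > D (118/26=4.54) > A (90/30=3.00)
Fill: take E (5 @ 186) → take B (13 @ 195) → take F (20 @ 287) → take G (12 @ 96) → take 1/32 of C → 5.03; 51/51 used.
Total value = 769.03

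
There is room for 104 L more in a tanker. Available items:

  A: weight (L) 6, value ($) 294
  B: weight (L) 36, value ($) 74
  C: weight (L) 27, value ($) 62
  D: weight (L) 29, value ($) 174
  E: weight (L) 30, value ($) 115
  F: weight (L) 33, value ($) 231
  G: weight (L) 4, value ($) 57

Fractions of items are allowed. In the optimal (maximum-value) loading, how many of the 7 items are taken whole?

Sort by value per unit weight and fill in that order.
Order: A (294/6=49.00) > G (57/4=14.25) > F (231/33=7.00) > D (174/29=6.00) > E (115/30=3.83) > C (62/27=2.30) > B (74/36=2.06)
Fill: take A (6 @ 294) → take G (4 @ 57) → take F (33 @ 231) → take D (29 @ 174) → take E (30 @ 115) → take 2/27 of C → 4.59; 104/104 used.
5 item(s) taken whole; one partial (take 2/27 of C).

5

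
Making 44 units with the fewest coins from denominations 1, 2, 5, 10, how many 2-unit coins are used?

2

Use the largest denomination that fits, subtract, and repeat.
44 = 4×10 + 2×2
Count of 2: 2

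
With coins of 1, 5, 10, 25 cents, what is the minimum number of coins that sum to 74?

74 = 2×25 + 2×10 + 4×1
Total coins = 2 + 2 + 4 = 8

8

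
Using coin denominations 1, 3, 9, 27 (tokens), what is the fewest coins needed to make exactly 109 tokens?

5

109 = 4×27 + 1×1
Total coins = 4 + 1 = 5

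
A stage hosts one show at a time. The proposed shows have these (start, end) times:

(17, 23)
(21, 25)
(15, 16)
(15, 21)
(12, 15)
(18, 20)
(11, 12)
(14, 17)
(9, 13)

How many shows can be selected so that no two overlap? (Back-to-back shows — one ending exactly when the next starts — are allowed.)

Sort by end time and greedily take each interval whose start is ≥ the last chosen end.
Sorted by end: (11,12)  (9,13)  (12,15)  (15,16)  (14,17)  (18,20)  (15,21)  (17,23)  (21,25)
take (11,12); skip (9,13); take (12,15); take (15,16); take (18,20); take (21,25).
Selected 5 shows.

5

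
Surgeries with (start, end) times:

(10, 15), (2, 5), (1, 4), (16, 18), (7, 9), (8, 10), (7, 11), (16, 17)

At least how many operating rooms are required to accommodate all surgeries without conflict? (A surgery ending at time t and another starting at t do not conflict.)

Count concurrent intervals with a sweep; the peak is the room count.
starts: [1, 2, 7, 7, 8, 10, 16, 16]
ends:   [4, 5, 9, 10, 11, 15, 17, 18]
s1→1 s2→2 e4→1 e5→0 s7→1 s7→2 s8→3  — peak 3.

3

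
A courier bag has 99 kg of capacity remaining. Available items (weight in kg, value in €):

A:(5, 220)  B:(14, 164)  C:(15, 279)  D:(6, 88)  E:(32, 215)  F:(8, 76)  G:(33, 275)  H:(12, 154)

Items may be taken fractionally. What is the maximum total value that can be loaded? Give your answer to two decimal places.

Order: A (220/5=44.00) > C (279/15=18.60) > D (88/6=14.67) > H (154/12=12.83) > B (164/14=11.71) > F (76/8=9.50) > G (275/33=8.33) > E (215/32=6.72)
Fill: take A (5 @ 220) → take C (15 @ 279) → take D (6 @ 88) → take H (12 @ 154) → take B (14 @ 164) → take F (8 @ 76) → take G (33 @ 275) → take 6/32 of E → 40.31; 99/99 used.
Total value = 1296.31

1296.31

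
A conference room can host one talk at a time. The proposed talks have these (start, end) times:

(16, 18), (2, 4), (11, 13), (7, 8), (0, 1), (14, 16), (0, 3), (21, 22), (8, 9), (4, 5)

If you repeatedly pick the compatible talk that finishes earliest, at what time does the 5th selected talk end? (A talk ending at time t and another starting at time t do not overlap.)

Sorted by end: (0,1)  (0,3)  (2,4)  (4,5)  (7,8)  (8,9)  (11,13)  (14,16)  (16,18)  (21,22)
take (0,1); take (2,4); take (4,5); take (7,8); take (8,9); take (11,13); take (14,16); take (16,18); take (21,22).
Selected: (0,1) (2,4) (4,5) (7,8) (8,9) (11,13) (14,16) (16,18) (21,22)

9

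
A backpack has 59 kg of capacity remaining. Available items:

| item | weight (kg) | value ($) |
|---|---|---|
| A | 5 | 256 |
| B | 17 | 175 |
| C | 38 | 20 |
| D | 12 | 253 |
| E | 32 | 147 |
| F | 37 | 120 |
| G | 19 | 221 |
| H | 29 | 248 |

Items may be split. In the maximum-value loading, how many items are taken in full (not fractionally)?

Greedy by value/weight ratio, highest first.
Order: A (256/5=51.20) > D (253/12=21.08) > G (221/19=11.63) > B (175/17=10.29) > H (248/29=8.55) > E (147/32=4.59) > F (120/37=3.24) > C (20/38=0.53)
Fill: take A (5 @ 256) → take D (12 @ 253) → take G (19 @ 221) → take B (17 @ 175) → take 6/29 of H → 51.31; 59/59 used.
4 item(s) taken whole; one partial (take 6/29 of H).

4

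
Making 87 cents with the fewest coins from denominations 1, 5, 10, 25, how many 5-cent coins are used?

87 − 3×25→12 − 1×10→2 − 2×1→0
Count of 5: 0

0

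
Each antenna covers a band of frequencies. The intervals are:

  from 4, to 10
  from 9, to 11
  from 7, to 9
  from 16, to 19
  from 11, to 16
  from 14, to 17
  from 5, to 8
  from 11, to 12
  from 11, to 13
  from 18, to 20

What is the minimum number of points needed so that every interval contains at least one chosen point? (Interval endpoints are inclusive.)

4

Process intervals by earliest right end; each time one isn't hit yet, stab at its right endpoint.
Sorted: [5,8] [7,9] [4,10] [9,11] [11,12] [11,13] [11,16] [14,17] [16,19] [18,20]
{[5,8],[7,9],[4,10]} hit by 8; {[9,11],[11,12],[11,13],[11,16]} hit by 11; {[14,17],[16,19]} hit by 17; {[18,20]} hit by 20.
Points: 8, 11, 17, 20 (4 total).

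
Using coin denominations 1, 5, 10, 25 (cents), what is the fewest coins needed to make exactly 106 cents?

6

106 − 4×25→6 − 1×5→1 − 1×1→0
Total coins = 4 + 1 + 1 = 6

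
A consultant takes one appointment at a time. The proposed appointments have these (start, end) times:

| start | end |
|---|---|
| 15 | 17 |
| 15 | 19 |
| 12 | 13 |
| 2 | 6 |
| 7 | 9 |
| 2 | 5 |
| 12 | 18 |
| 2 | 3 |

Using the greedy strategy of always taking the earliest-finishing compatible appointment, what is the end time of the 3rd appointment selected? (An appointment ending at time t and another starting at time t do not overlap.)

13

Sorted by end: (2,3)  (2,5)  (2,6)  (7,9)  (12,13)  (15,17)  (12,18)  (15,19)
take (2,3); skip (2,6); take (7,9); take (12,13); take (15,17); skip (15,19).
Selected: (2,3) (7,9) (12,13) (15,17)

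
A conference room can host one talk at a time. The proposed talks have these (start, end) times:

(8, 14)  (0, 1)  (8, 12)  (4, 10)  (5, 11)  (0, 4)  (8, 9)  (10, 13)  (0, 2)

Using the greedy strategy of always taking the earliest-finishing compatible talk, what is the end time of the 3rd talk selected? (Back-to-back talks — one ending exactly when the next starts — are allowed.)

13

By end time: (0,1), (0,2), (0,4), (8,9), (4,10), (5,11), (8,12), (10,13), (8,14).
Pick (0,1); next start ≥ 1 → (8,9); next start ≥ 9 → (10,13).
Selected: (0,1) (8,9) (10,13)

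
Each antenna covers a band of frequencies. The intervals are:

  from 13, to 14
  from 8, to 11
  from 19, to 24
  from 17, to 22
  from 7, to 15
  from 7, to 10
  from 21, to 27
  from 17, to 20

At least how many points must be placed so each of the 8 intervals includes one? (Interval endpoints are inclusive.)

4

Sort by right endpoint; whenever an interval is uncovered, place a point at its right end.
Sorted: [7,10] [8,11] [13,14] [7,15] [17,20] [17,22] [19,24] [21,27]
{[7,10],[8,11]} hit by 10; {[13,14],[7,15]} hit by 14; {[17,20],[17,22],[19,24]} hit by 20; {[21,27]} hit by 27.
Points: 10, 14, 20, 27 (4 total).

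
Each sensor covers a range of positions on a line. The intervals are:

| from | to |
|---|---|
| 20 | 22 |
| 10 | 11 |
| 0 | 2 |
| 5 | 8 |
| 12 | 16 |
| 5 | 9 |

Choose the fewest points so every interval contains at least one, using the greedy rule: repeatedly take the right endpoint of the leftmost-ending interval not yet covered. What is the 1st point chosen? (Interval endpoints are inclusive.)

2

By right end: [0,2]  [5,8]  [5,9]  [10,11]  [12,16]  [20,22]
[0,2] uncovered → point at 2; [5,8] uncovered → point at 8; [10,11] uncovered → point at 11; [12,16] uncovered → point at 16; [20,22] uncovered → point at 22.
Points: 2, 8, 11, 16, 22 (5 total).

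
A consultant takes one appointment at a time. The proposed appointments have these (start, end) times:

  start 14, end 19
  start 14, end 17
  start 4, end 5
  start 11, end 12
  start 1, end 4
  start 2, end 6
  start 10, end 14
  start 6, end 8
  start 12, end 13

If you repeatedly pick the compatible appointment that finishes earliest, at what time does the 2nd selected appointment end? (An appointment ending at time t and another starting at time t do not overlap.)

Order by finish time; keep every interval that doesn't clash with the previous kept one.
By end time: (1,4), (4,5), (2,6), (6,8), (11,12), (12,13), (10,14), (14,17), (14,19).
Pick (1,4); next start ≥ 4 → (4,5); next start ≥ 5 → (6,8); next start ≥ 8 → (11,12); next start ≥ 12 → (12,13); next start ≥ 13 → (14,17).
Selected: (1,4) (4,5) (6,8) (11,12) (12,13) (14,17)

5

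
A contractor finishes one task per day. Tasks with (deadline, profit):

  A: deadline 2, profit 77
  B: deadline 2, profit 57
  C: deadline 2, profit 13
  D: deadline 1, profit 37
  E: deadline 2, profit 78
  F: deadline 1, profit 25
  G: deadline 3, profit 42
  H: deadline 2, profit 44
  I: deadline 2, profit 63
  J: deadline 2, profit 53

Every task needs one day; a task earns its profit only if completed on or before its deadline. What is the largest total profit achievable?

By profit: E(d2,78), A(d2,77), I(d2,63), B(d2,57), J(d2,53), H(d2,44), G(d3,42), D(d1,37), F(d1,25), C(d2,13)
E→slot 2; A→slot 1; I skipped; B skipped; J skipped; H skipped; G→slot 3; D skipped; F skipped; C skipped.
Profit = 77 + 78 + 42 = 197

197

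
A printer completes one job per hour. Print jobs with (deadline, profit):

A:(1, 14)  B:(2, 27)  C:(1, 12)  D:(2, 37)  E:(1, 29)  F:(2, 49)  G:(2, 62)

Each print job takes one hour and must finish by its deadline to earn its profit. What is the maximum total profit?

Sort by profit descending; place each in the latest free slot ≤ its deadline.
Profit order: G=62 F=49 D=37 E=29 B=27 A=14 C=12
Assign: G→slot 2, F→slot 1, D skipped, E skipped, B skipped, A skipped, C skipped.
Slots: [1:F] [2:G]
Profit = 49 + 62 = 111

111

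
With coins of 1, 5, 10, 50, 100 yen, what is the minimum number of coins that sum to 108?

108 = 1×100 + 1×5 + 3×1
Total coins = 1 + 1 + 3 = 5

5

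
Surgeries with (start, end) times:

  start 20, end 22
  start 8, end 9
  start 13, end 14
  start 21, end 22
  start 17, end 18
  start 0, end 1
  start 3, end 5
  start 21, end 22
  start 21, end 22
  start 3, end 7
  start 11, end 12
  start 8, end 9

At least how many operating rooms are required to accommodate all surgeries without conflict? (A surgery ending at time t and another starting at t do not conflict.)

Count concurrent intervals with a sweep; the peak is the room count.
Events (time:±→running): 0:+→1 1:-→0 3:+→1 3:+→2 5:-→1 7:-→0 8:+→1 8:+→2 9:-→1 9:-→0 11:+→1 12:-→0 13:+→1 14:-→0 17:+→1 18:-→0 20:+→1 21:+→2 21:+→3 21:+→4 … peak 4.

4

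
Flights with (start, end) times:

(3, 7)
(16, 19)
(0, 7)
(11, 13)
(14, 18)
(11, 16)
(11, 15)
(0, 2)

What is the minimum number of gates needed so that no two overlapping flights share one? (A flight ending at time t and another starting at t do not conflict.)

Count concurrent intervals with a sweep; the peak is the room count.
starts: [0, 0, 3, 11, 11, 11, 14, 16]
ends:   [2, 7, 7, 13, 15, 16, 18, 19]
s0→1 s0→2 e2→1 s3→2 e7→1 e7→0 s11→1 s11→2 s11→3  — peak 3.

3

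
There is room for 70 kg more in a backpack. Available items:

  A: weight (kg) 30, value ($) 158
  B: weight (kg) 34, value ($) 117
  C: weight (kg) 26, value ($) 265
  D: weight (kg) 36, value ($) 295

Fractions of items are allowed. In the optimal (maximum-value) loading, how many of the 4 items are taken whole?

Sort by value per unit weight and fill in that order.
Order: C (265/26=10.19) > D (295/36=8.19) > A (158/30=5.27) > B (117/34=3.44)
Fill: take C (26 @ 265) → take D (36 @ 295) → take 8/30 of A → 42.13; 70/70 used.
2 item(s) taken whole; one partial (take 8/30 of A).

2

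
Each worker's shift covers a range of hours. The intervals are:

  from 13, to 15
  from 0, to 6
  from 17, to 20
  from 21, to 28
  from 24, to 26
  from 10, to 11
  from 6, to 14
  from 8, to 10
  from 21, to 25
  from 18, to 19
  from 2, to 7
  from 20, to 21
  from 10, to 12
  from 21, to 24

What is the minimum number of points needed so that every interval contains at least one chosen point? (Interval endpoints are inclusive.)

6

Sort by right endpoint; whenever an interval is uncovered, place a point at its right end.
By right end: [0,6]  [2,7]  [8,10]  [10,11]  [10,12]  [6,14]  [13,15]  [18,19]  [17,20]  [20,21]  [21,24]  [21,25]  [24,26]  [21,28]
[0,6] uncovered → point at 6; [8,10] uncovered → point at 10; [13,15] uncovered → point at 15; [18,19] uncovered → point at 19; [20,21] uncovered → point at 21; [24,26] uncovered → point at 26.
Points: 6, 10, 15, 19, 21, 26 (6 total).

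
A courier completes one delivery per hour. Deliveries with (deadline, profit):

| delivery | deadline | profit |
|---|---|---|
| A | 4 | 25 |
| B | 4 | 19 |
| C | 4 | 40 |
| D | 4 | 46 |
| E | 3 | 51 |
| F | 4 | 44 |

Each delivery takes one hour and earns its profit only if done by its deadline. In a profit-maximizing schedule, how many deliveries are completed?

Take jobs in profit order; each goes to the latest open slot no later than its deadline.
Profit order: E=51 D=46 F=44 C=40 A=25 B=19
Assign: E→slot 3, D→slot 4, F→slot 2, C→slot 1, A skipped, B skipped.
Slots: [1:C] [2:F] [3:E] [4:D]
4 of 6 scheduled.

4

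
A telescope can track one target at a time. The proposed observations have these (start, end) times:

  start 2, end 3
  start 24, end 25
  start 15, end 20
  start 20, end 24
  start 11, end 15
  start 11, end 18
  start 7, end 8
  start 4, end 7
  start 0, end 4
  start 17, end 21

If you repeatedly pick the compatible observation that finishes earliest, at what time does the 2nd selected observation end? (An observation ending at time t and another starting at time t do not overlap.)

7

Order by finish time; keep every interval that doesn't clash with the previous kept one.
Sorted by end: (2,3)  (0,4)  (4,7)  (7,8)  (11,15)  (11,18)  (15,20)  (17,21)  (20,24)  (24,25)
take (2,3); take (4,7); take (7,8); take (11,15); take (15,20); take (20,24); take (24,25).
Selected: (2,3) (4,7) (7,8) (11,15) (15,20) (20,24) (24,25)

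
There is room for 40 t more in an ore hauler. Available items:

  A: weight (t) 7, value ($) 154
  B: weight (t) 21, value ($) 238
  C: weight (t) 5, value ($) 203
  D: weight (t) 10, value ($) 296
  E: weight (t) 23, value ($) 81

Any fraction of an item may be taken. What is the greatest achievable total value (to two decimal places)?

857.00

Order: C (203/5=40.60) > D (296/10=29.60) > A (154/7=22.00) > B (238/21=11.33) > E (81/23=3.52)
Fill: take C (5 @ 203) → take D (10 @ 296) → take A (7 @ 154) → take 18/21 of B → 204.00; 40/40 used.
Total value = 857.00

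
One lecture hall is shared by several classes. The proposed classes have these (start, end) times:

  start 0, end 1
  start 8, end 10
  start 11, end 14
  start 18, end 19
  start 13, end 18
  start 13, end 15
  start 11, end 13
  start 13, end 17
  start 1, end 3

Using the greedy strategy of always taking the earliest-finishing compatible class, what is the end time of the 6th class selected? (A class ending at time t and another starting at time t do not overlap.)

Order by finish time; keep every interval that doesn't clash with the previous kept one.
By end time: (0,1), (1,3), (8,10), (11,13), (11,14), (13,15), (13,17), (13,18), (18,19).
Pick (0,1); next start ≥ 1 → (1,3); next start ≥ 3 → (8,10); next start ≥ 10 → (11,13); next start ≥ 13 → (13,15); next start ≥ 15 → (18,19).
Selected: (0,1) (1,3) (8,10) (11,13) (13,15) (18,19)

19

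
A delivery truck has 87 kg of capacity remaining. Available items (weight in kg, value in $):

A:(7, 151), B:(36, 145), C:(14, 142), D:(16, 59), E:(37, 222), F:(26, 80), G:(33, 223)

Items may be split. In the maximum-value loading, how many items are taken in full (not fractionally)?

3

Sort by value per unit weight and fill in that order.
Order: A (151/7=21.57) > C (142/14=10.14) > G (223/33=6.76) > E (222/37=6.00) > B (145/36=4.03) > D (59/16=3.69) > F (80/26=3.08)
Fill: take A (7 @ 151) → take C (14 @ 142) → take G (33 @ 223) → take 33/37 of E → 198.00; 87/87 used.
3 item(s) taken whole; one partial (take 33/37 of E).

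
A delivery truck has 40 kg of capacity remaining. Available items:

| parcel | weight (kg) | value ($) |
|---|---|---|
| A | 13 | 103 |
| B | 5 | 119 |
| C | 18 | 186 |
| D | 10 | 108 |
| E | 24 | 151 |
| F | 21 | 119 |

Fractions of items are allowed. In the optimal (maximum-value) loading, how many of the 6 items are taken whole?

3

Ratios (sorted): B 23.80, D 10.80, C 10.33, A 7.92, E 6.29, F 5.67
take B (5 @ 119); take D (10 @ 108); take C (18 @ 186); take 7/13 of A → 55.46. Capacity used 40/40.
3 item(s) taken whole; one partial (take 7/13 of A).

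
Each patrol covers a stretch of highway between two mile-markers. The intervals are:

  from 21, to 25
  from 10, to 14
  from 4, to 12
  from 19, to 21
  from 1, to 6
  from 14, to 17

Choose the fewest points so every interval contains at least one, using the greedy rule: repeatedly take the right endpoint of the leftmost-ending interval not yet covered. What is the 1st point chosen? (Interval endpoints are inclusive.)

Process intervals by earliest right end; each time one isn't hit yet, stab at its right endpoint.
Sorted: [1,6] [4,12] [10,14] [14,17] [19,21] [21,25]
{[1,6],[4,12]} hit by 6; {[10,14],[14,17]} hit by 14; {[19,21],[21,25]} hit by 21.
Points: 6, 14, 21 (3 total).

6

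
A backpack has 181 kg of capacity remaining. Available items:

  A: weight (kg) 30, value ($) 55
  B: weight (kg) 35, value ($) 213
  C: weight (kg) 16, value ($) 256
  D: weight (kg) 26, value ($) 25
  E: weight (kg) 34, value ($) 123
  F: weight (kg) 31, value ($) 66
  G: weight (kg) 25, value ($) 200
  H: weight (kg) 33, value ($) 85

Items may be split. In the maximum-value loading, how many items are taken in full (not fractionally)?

Greedy by value/weight ratio, highest first.
Ratios (sorted): C 16.00, G 8.00, B 6.09, E 3.62, H 2.58, F 2.13, A 1.83, D 0.96
take C (16 @ 256); take G (25 @ 200); take B (35 @ 213); take E (34 @ 123); take H (33 @ 85); take F (31 @ 66); take 7/30 of A → 12.83. Capacity used 181/181.
6 item(s) taken whole; one partial (take 7/30 of A).

6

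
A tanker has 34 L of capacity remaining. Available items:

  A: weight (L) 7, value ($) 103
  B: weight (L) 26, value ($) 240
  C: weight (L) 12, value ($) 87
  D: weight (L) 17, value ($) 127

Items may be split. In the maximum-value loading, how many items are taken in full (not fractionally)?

2

Sort by value per unit weight and fill in that order.
Ratios (sorted): A 14.71, B 9.23, D 7.47, C 7.25
take A (7 @ 103); take B (26 @ 240); take 1/17 of D → 7.47. Capacity used 34/34.
2 item(s) taken whole; one partial (take 1/17 of D).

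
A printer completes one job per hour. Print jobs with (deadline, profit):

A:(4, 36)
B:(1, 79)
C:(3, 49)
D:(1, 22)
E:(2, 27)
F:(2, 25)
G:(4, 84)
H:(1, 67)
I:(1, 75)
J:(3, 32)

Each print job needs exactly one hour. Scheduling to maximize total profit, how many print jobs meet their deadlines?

4

Profit order: G=84 B=79 I=75 H=67 C=49 A=36 J=32 E=27 F=25 D=22
Assign: G→slot 4, B→slot 1, I skipped, H skipped, C→slot 3, A→slot 2, J skipped, E skipped, F skipped, D skipped.
Slots: [1:B] [2:A] [3:C] [4:G]
4 of 10 scheduled.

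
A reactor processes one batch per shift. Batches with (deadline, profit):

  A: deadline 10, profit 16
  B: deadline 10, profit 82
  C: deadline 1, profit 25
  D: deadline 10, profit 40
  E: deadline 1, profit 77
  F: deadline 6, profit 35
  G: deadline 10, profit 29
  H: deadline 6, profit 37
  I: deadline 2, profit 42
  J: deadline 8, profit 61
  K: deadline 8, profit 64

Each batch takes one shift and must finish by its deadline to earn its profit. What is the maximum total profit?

By profit: B(d10,82), E(d1,77), K(d8,64), J(d8,61), I(d2,42), D(d10,40), H(d6,37), F(d6,35), G(d10,29), C(d1,25), A(d10,16)
B→slot 10; E→slot 1; K→slot 8; J→slot 7; I→slot 2; D→slot 9; H→slot 6; F→slot 5; G→slot 4; C skipped; A→slot 3.
Profit = 77 + 42 + 16 + 29 + 35 + 37 + 61 + 64 + 40 + 82 = 483

483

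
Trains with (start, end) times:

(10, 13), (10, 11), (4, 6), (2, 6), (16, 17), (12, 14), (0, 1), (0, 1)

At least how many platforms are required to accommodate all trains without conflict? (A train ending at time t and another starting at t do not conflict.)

2

starts: [0, 0, 2, 4, 10, 10, 12, 16]
ends:   [1, 1, 6, 6, 11, 13, 14, 17]
s0→1 s0→2  — peak 2.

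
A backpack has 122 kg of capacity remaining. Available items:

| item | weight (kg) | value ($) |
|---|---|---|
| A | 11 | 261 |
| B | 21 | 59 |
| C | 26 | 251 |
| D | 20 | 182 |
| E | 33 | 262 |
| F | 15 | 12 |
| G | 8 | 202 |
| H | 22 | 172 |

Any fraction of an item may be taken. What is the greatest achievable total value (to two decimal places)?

1335.62

Greedy by value/weight ratio, highest first.
Ratios (sorted): G 25.25, A 23.73, C 9.65, D 9.10, E 7.94, H 7.82, B 2.81, F 0.80
take G (8 @ 202); take A (11 @ 261); take C (26 @ 251); take D (20 @ 182); take E (33 @ 262); take H (22 @ 172); take 2/21 of B → 5.62. Capacity used 122/122.
Total value = 1335.62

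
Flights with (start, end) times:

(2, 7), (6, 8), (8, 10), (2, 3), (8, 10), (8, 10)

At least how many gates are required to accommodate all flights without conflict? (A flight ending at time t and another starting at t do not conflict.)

Count concurrent intervals with a sweep; the peak is the room count.
Events (time:±→running): 2:+→1 2:+→2 3:-→1 6:+→2 7:-→1 8:-→0 8:+→1 8:+→2 8:+→3 … peak 3.

3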